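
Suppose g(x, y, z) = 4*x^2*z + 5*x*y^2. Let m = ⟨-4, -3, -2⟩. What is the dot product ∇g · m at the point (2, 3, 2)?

-520

∂g/∂x = 8*x*z + 5*y^2
∂g/∂y = 10*x*y
∂g/∂z = 4*x^2
∇g at (2, 3, 2) = (77, 60, 16)
∇g · m = (77)(-4) + (60)(-3) + (16)(-2) = -520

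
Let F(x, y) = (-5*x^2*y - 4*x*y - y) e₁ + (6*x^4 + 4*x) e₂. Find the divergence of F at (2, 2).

∂F₁/∂x = -10*x*y - 4*y
∂F₂/∂y = 0
∇·F = -10*x*y - 4*y
At (2, 2): -48.

-48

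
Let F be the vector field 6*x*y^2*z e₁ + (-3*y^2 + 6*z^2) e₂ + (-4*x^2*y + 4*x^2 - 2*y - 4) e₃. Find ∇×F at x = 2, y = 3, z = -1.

(∇×F)₁ = ∂F₃/∂y − ∂F₂/∂z = -4*x^2 - 12*z - 2
(∇×F)₂ = ∂F₁/∂z − ∂F₃/∂x = 6*x*y^2 + 8*x*y - 8*x
(∇×F)₃ = ∂F₂/∂x − ∂F₁/∂y = -12*x*y*z
∇×F = (-4*x^2 - 12*z - 2, 6*x*y^2 + 8*x*y - 8*x, -12*x*y*z)
At (2, 3, -1): (-6, 140, 72).

(-6, 140, 72)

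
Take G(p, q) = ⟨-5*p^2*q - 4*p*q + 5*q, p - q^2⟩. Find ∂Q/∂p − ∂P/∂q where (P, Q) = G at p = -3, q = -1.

∂G₂/∂p = 1
∂G₁/∂q = -5*p^2 - 4*p + 5
Scalar curl = 5*p^2 + 4*p - 4
At (-3, -1): 29.

29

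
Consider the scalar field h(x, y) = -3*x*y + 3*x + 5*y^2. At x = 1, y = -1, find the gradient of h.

(6, -13)

∂h/∂x = -3*y + 3
∂h/∂y = -3*x + 10*y
∇h = (-3*y + 3, -3*x + 10*y)
At (1, -1): (6, -13).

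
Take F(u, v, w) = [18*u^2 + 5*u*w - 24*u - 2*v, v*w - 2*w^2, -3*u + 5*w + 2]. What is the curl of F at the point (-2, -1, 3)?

(∇×F)₁ = ∂F₃/∂v − ∂F₂/∂w = -v + 4*w
(∇×F)₂ = ∂F₁/∂w − ∂F₃/∂u = 5*u + 3
(∇×F)₃ = ∂F₂/∂u − ∂F₁/∂v = 2
∇×F = (-v + 4*w, 5*u + 3, 2)
At (-2, -1, 3): (13, -7, 2).

(13, -7, 2)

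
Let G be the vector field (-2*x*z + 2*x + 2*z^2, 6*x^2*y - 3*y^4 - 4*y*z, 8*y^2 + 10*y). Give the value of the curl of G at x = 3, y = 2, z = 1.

(∇×G)₁ = ∂G₃/∂y − ∂G₂/∂z = 20*y + 10
(∇×G)₂ = ∂G₁/∂z − ∂G₃/∂x = -2*x + 4*z
(∇×G)₃ = ∂G₂/∂x − ∂G₁/∂y = 12*x*y
∇×G = (20*y + 10, -2*x + 4*z, 12*x*y)
At (3, 2, 1): (50, -2, 72).

(50, -2, 72)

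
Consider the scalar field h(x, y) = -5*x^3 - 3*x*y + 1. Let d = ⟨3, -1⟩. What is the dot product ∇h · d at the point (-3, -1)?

-405

∂h/∂x = -15*x^2 - 3*y
∂h/∂y = -3*x
∇h at (-3, -1) = (-132, 9)
∇h · d = (-132)(3) + (9)(-1) = -405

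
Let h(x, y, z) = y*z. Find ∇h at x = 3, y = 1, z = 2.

∂h/∂x = 0
∂h/∂y = z
∂h/∂z = y
∇h = (0, z, y)
At (3, 1, 2): (0, 2, 1).

(0, 2, 1)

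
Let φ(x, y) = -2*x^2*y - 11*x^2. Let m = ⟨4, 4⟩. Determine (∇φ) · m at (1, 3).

-144

∂φ/∂x = -4*x*y - 22*x
∂φ/∂y = -2*x^2
∇φ at (1, 3) = (-34, -2)
∇φ · m = (-34)(4) + (-2)(4) = -144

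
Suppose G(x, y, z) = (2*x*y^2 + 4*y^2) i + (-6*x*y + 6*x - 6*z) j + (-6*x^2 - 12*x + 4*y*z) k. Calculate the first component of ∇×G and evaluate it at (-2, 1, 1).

10

(∇×G)_1 = ∂G₃/∂y − ∂G₂/∂z
= 4*z − (-6)
= 4*z + 6
At (-2, 1, 1): 10.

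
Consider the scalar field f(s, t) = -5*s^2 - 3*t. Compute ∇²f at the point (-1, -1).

∂²f/∂s² = -10
∂²f/∂t² = 0
∇²f = -10
At (-1, -1): -10.

-10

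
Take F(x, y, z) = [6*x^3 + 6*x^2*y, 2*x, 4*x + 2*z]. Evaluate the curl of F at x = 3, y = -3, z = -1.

(0, -4, -52)

(∇×F)₁ = ∂F₃/∂y − ∂F₂/∂z = 0
(∇×F)₂ = ∂F₁/∂z − ∂F₃/∂x = -4
(∇×F)₃ = ∂F₂/∂x − ∂F₁/∂y = -6*x^2 + 2
∇×F = (0, -4, -6*x^2 + 2)
At (3, -3, -1): (0, -4, -52).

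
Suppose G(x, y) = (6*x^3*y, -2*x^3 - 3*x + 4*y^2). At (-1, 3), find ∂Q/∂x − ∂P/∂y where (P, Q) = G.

-3

∂G₂/∂x = -6*x^2 - 3
∂G₁/∂y = 6*x^3
Scalar curl = -6*x^3 - 6*x^2 - 3
At (-1, 3): -3.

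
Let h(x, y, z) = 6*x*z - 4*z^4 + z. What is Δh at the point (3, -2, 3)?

∂²h/∂x² = 0
∂²h/∂y² = 0
∂²h/∂z² = -48*z^2
∇²h = -48*z^2
At (3, -2, 3): -432.

-432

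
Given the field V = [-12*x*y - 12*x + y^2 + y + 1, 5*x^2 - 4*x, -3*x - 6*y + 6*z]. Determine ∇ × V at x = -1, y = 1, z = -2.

(-6, 3, -29)

(∇×V)₁ = ∂V₃/∂y − ∂V₂/∂z = -6
(∇×V)₂ = ∂V₁/∂z − ∂V₃/∂x = 3
(∇×V)₃ = ∂V₂/∂x − ∂V₁/∂y = 22*x - 2*y - 5
∇×V = (-6, 3, 22*x - 2*y - 5)
At (-1, 1, -2): (-6, 3, -29).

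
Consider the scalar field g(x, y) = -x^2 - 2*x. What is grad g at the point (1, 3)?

∂g/∂x = -2*x - 2
∂g/∂y = 0
∇g = (-2*x - 2, 0)
At (1, 3): (-4, 0).

(-4, 0)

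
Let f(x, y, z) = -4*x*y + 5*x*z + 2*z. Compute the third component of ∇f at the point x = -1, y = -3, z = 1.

-3

(∇f)_3 = ∂f/∂z = 5*x + 2
At (-1, -3, 1): -3.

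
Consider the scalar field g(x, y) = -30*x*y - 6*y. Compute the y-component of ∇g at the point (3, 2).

-96

(∇g)_2 = ∂g/∂y = -30*x - 6
At (3, 2): -96.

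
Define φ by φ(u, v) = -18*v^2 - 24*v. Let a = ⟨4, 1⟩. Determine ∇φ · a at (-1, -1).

12

∂φ/∂u = 0
∂φ/∂v = -36*v - 24
∇φ at (-1, -1) = (0, 12)
∇φ · a = (0)(4) + (12)(1) = 12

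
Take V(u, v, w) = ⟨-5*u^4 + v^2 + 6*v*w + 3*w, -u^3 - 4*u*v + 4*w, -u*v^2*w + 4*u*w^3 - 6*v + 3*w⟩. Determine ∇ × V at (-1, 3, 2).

(∇×V)₁ = ∂V₃/∂v − ∂V₂/∂w = -2*u*v*w - 10
(∇×V)₂ = ∂V₁/∂w − ∂V₃/∂u = v^2*w + 6*v - 4*w^3 + 3
(∇×V)₃ = ∂V₂/∂u − ∂V₁/∂v = -3*u^2 - 6*v - 6*w
∇×V = (-2*u*v*w - 10, v^2*w + 6*v - 4*w^3 + 3, -3*u^2 - 6*v - 6*w)
At (-1, 3, 2): (2, 7, -33).

(2, 7, -33)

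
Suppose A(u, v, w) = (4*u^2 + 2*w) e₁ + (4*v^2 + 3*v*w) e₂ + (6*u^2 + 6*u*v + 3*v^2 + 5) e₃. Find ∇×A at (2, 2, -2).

(18, -34, 0)

(∇×A)₁ = ∂A₃/∂v − ∂A₂/∂w = 6*u + 3*v
(∇×A)₂ = ∂A₁/∂w − ∂A₃/∂u = -12*u - 6*v + 2
(∇×A)₃ = ∂A₂/∂u − ∂A₁/∂v = 0
∇×A = (6*u + 3*v, -12*u - 6*v + 2, 0)
At (2, 2, -2): (18, -34, 0).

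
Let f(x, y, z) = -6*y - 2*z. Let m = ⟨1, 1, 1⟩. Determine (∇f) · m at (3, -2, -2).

-8

∂f/∂x = 0
∂f/∂y = -6
∂f/∂z = -2
∇f at (3, -2, -2) = (0, -6, -2)
∇f · m = (0)(1) + (-6)(1) + (-2)(1) = -8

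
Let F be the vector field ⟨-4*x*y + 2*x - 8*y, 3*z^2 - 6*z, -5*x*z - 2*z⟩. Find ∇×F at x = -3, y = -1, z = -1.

(∇×F)₁ = ∂F₃/∂y − ∂F₂/∂z = -6*z + 6
(∇×F)₂ = ∂F₁/∂z − ∂F₃/∂x = 5*z
(∇×F)₃ = ∂F₂/∂x − ∂F₁/∂y = 4*x + 8
∇×F = (-6*z + 6, 5*z, 4*x + 8)
At (-3, -1, -1): (12, -5, -4).

(12, -5, -4)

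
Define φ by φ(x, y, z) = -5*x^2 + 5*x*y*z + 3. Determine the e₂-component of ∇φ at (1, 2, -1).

(∇φ)_2 = ∂φ/∂y = 5*x*z
At (1, 2, -1): -5.

-5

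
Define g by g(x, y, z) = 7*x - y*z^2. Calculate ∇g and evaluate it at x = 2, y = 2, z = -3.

∂g/∂x = 7
∂g/∂y = -z^2
∂g/∂z = -2*y*z
∇g = (7, -z^2, -2*y*z)
At (2, 2, -3): (7, -9, 12).

(7, -9, 12)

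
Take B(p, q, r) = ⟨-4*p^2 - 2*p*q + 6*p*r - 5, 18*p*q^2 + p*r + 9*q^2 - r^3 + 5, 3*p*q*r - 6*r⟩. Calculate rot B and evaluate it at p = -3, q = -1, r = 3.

(∇×B)₁ = ∂B₃/∂q − ∂B₂/∂r = 3*p*r - p + 3*r^2
(∇×B)₂ = ∂B₁/∂r − ∂B₃/∂p = 6*p - 3*q*r
(∇×B)₃ = ∂B₂/∂p − ∂B₁/∂q = 2*p + 18*q^2 + r
∇×B = (3*p*r - p + 3*r^2, 6*p - 3*q*r, 2*p + 18*q^2 + r)
At (-3, -1, 3): (3, -9, 15).

(3, -9, 15)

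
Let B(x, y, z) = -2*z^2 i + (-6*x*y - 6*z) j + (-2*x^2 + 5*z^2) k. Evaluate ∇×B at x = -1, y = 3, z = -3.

(6, 8, -18)

(∇×B)₁ = ∂B₃/∂y − ∂B₂/∂z = 6
(∇×B)₂ = ∂B₁/∂z − ∂B₃/∂x = 4*x - 4*z
(∇×B)₃ = ∂B₂/∂x − ∂B₁/∂y = -6*y
∇×B = (6, 4*x - 4*z, -6*y)
At (-1, 3, -3): (6, 8, -18).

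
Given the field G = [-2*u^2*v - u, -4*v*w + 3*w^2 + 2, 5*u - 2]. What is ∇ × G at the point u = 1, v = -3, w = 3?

(-30, -5, 2)

(∇×G)₁ = ∂G₃/∂v − ∂G₂/∂w = 4*v - 6*w
(∇×G)₂ = ∂G₁/∂w − ∂G₃/∂u = -5
(∇×G)₃ = ∂G₂/∂u − ∂G₁/∂v = 2*u^2
∇×G = (4*v - 6*w, -5, 2*u^2)
At (1, -3, 3): (-30, -5, 2).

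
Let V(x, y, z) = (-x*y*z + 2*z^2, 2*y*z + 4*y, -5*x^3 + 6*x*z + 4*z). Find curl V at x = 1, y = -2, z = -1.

(∇×V)₁ = ∂V₃/∂y − ∂V₂/∂z = -2*y
(∇×V)₂ = ∂V₁/∂z − ∂V₃/∂x = 15*x^2 - x*y - 2*z
(∇×V)₃ = ∂V₂/∂x − ∂V₁/∂y = x*z
∇×V = (-2*y, 15*x^2 - x*y - 2*z, x*z)
At (1, -2, -1): (4, 19, -1).

(4, 19, -1)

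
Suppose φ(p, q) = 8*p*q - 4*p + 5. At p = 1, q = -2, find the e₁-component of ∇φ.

(∇φ)_1 = ∂φ/∂p = 8*q - 4
At (1, -2): -20.

-20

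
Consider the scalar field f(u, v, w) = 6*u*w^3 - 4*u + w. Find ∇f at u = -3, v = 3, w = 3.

(158, 0, -485)

∂f/∂u = 6*w^3 - 4
∂f/∂v = 0
∂f/∂w = 18*u*w^2 + 1
∇f = (6*w^3 - 4, 0, 18*u*w^2 + 1)
At (-3, 3, 3): (158, 0, -485).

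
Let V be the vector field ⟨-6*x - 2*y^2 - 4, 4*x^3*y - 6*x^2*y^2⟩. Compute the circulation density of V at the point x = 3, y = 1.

∂V₂/∂x = 12*x^2*y - 12*x*y^2
∂V₁/∂y = -4*y
Scalar curl = 12*x^2*y - 12*x*y^2 + 4*y
At (3, 1): 76.

76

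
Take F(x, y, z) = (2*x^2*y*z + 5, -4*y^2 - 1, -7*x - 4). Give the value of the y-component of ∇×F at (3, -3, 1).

-47

(∇×F)_2 = ∂F₁/∂z − ∂F₃/∂x
= 2*x^2*y − (-7)
= 2*x^2*y + 7
At (3, -3, 1): -47.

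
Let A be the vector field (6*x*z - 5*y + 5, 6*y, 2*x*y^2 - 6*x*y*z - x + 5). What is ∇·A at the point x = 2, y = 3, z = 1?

-24

∂A₁/∂x = 6*z
∂A₂/∂y = 6
∂A₃/∂z = -6*x*y
∇·A = -6*x*y + 6*z + 6
At (2, 3, 1): -24.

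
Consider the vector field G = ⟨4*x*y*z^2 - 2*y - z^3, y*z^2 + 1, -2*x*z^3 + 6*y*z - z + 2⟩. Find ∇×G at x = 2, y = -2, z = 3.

(30, -69, -70)

(∇×G)₁ = ∂G₃/∂y − ∂G₂/∂z = -2*y*z + 6*z
(∇×G)₂ = ∂G₁/∂z − ∂G₃/∂x = 8*x*y*z + 2*z^3 - 3*z^2
(∇×G)₃ = ∂G₂/∂x − ∂G₁/∂y = -4*x*z^2 + 2
∇×G = (-2*y*z + 6*z, 8*x*y*z + 2*z^3 - 3*z^2, -4*x*z^2 + 2)
At (2, -2, 3): (30, -69, -70).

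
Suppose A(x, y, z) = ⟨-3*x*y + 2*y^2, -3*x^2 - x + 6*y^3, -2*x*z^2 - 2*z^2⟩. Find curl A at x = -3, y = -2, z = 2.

(∇×A)₁ = ∂A₃/∂y − ∂A₂/∂z = 0
(∇×A)₂ = ∂A₁/∂z − ∂A₃/∂x = 2*z^2
(∇×A)₃ = ∂A₂/∂x − ∂A₁/∂y = -3*x - 4*y - 1
∇×A = (0, 2*z^2, -3*x - 4*y - 1)
At (-3, -2, 2): (0, 8, 16).

(0, 8, 16)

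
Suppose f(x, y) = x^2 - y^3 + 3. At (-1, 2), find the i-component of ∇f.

-2

(∇f)_1 = ∂f/∂x = 2*x
At (-1, 2): -2.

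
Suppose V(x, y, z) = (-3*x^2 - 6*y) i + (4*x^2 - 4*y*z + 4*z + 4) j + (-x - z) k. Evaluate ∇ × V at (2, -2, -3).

(-12, 1, 22)

(∇×V)₁ = ∂V₃/∂y − ∂V₂/∂z = 4*y - 4
(∇×V)₂ = ∂V₁/∂z − ∂V₃/∂x = 1
(∇×V)₃ = ∂V₂/∂x − ∂V₁/∂y = 8*x + 6
∇×V = (4*y - 4, 1, 8*x + 6)
At (2, -2, -3): (-12, 1, 22).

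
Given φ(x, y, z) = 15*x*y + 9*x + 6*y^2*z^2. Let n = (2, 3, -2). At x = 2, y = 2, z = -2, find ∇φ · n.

∂φ/∂x = 15*y + 9
∂φ/∂y = 15*x + 12*y*z^2
∂φ/∂z = 12*y^2*z
∇φ at (2, 2, -2) = (39, 126, -96)
∇φ · n = (39)(2) + (126)(3) + (-96)(-2) = 648

648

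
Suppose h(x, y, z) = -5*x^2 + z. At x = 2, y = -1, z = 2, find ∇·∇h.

∂²h/∂x² = -10
∂²h/∂y² = 0
∂²h/∂z² = 0
∇²h = -10
At (2, -1, 2): -10.

-10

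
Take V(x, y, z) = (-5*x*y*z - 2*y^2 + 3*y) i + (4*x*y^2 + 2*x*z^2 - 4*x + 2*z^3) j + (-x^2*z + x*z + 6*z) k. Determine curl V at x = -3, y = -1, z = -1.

(∇×V)₁ = ∂V₃/∂y − ∂V₂/∂z = -4*x*z - 6*z^2
(∇×V)₂ = ∂V₁/∂z − ∂V₃/∂x = -5*x*y + 2*x*z - z
(∇×V)₃ = ∂V₂/∂x − ∂V₁/∂y = 5*x*z + 4*y^2 + 4*y + 2*z^2 - 7
∇×V = (-4*x*z - 6*z^2, -5*x*y + 2*x*z - z, 5*x*z + 4*y^2 + 4*y + 2*z^2 - 7)
At (-3, -1, -1): (-18, -8, 10).

(-18, -8, 10)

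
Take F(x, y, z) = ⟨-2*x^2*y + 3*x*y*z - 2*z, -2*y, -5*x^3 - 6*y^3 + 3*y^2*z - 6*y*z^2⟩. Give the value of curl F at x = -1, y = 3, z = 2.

(-150, 4, 8)

(∇×F)₁ = ∂F₃/∂y − ∂F₂/∂z = -18*y^2 + 6*y*z - 6*z^2
(∇×F)₂ = ∂F₁/∂z − ∂F₃/∂x = 15*x^2 + 3*x*y - 2
(∇×F)₃ = ∂F₂/∂x − ∂F₁/∂y = 2*x^2 - 3*x*z
∇×F = (-18*y^2 + 6*y*z - 6*z^2, 15*x^2 + 3*x*y - 2, 2*x^2 - 3*x*z)
At (-1, 3, 2): (-150, 4, 8).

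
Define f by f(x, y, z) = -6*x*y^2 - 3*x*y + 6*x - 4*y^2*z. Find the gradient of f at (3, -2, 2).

(-12, 95, -16)

∂f/∂x = -6*y^2 - 3*y + 6
∂f/∂y = -12*x*y - 3*x - 8*y*z
∂f/∂z = -4*y^2
∇f = (-6*y^2 - 3*y + 6, -12*x*y - 3*x - 8*y*z, -4*y^2)
At (3, -2, 2): (-12, 95, -16).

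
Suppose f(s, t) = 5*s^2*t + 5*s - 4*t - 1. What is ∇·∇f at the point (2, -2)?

∂²f/∂s² = 10*t
∂²f/∂t² = 0
∇²f = 10*t
At (2, -2): -20.

-20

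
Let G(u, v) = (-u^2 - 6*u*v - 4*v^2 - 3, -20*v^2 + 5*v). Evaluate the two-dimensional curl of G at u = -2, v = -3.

-36

∂G₂/∂u = 0
∂G₁/∂v = -6*u - 8*v
Scalar curl = 6*u + 8*v
At (-2, -3): -36.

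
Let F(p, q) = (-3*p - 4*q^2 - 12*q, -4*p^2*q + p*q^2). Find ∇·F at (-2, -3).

-7

∂F₁/∂p = -3
∂F₂/∂q = -4*p^2 + 2*p*q
∇·F = -4*p^2 + 2*p*q - 3
At (-2, -3): -7.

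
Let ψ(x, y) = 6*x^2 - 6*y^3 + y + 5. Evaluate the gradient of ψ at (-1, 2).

(-12, -71)

∂ψ/∂x = 12*x
∂ψ/∂y = -18*y^2 + 1
∇ψ = (12*x, -18*y^2 + 1)
At (-1, 2): (-12, -71).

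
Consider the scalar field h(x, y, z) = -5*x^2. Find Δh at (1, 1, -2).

∂²h/∂x² = -10
∂²h/∂y² = 0
∂²h/∂z² = 0
∇²h = -10
At (1, 1, -2): -10.

-10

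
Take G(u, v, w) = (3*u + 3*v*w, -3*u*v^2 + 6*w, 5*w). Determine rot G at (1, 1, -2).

(-6, 3, 3)

(∇×G)₁ = ∂G₃/∂v − ∂G₂/∂w = -6
(∇×G)₂ = ∂G₁/∂w − ∂G₃/∂u = 3*v
(∇×G)₃ = ∂G₂/∂u − ∂G₁/∂v = -3*v^2 - 3*w
∇×G = (-6, 3*v, -3*v^2 - 3*w)
At (1, 1, -2): (-6, 3, 3).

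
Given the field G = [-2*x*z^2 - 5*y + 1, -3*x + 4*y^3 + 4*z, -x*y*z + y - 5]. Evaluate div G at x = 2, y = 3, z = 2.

∂G₁/∂x = -2*z^2
∂G₂/∂y = 12*y^2
∂G₃/∂z = -x*y
∇·G = -x*y + 12*y^2 - 2*z^2
At (2, 3, 2): 94.

94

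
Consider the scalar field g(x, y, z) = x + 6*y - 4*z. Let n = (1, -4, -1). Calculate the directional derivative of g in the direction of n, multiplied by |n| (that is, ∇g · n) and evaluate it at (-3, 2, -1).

-19

∂g/∂x = 1
∂g/∂y = 6
∂g/∂z = -4
∇g at (-3, 2, -1) = (1, 6, -4)
∇g · n = (1)(1) + (6)(-4) + (-4)(-1) = -19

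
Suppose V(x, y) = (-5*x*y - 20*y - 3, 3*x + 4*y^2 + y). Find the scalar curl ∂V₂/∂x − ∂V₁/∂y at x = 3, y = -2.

38

∂V₂/∂x = 3
∂V₁/∂y = -5*x - 20
Scalar curl = 5*x + 23
At (3, -2): 38.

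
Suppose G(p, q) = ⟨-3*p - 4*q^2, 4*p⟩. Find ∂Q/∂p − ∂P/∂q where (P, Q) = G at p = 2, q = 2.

∂G₂/∂p = 4
∂G₁/∂q = -8*q
Scalar curl = 8*q + 4
At (2, 2): 20.

20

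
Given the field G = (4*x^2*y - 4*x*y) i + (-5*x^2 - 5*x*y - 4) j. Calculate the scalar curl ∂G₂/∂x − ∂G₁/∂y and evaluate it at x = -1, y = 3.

∂G₂/∂x = -10*x - 5*y
∂G₁/∂y = 4*x^2 - 4*x
Scalar curl = -4*x^2 - 6*x - 5*y
At (-1, 3): -13.

-13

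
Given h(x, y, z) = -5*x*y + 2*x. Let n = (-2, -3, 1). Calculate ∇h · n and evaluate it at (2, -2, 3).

6

∂h/∂x = -5*y + 2
∂h/∂y = -5*x
∂h/∂z = 0
∇h at (2, -2, 3) = (12, -10, 0)
∇h · n = (12)(-2) + (-10)(-3) + (0)(1) = 6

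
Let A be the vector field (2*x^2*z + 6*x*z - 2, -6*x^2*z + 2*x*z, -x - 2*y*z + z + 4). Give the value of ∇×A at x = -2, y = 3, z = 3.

(∇×A)₁ = ∂A₃/∂y − ∂A₂/∂z = 6*x^2 - 2*x - 2*z
(∇×A)₂ = ∂A₁/∂z − ∂A₃/∂x = 2*x^2 + 6*x + 1
(∇×A)₃ = ∂A₂/∂x − ∂A₁/∂y = -12*x*z + 2*z
∇×A = (6*x^2 - 2*x - 2*z, 2*x^2 + 6*x + 1, -12*x*z + 2*z)
At (-2, 3, 3): (22, -3, 78).

(22, -3, 78)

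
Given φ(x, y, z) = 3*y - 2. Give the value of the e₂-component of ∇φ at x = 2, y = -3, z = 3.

3

(∇φ)_2 = ∂φ/∂y = 3
At (2, -3, 3): 3.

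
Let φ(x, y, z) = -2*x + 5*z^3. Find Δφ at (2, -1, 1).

∂²φ/∂x² = 0
∂²φ/∂y² = 0
∂²φ/∂z² = 30*z
∇²φ = 30*z
At (2, -1, 1): 30.

30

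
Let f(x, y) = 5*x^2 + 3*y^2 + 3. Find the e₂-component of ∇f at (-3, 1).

(∇f)_2 = ∂f/∂y = 6*y
At (-3, 1): 6.

6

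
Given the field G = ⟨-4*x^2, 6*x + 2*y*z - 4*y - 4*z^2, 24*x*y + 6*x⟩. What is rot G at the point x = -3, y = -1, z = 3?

(∇×G)₁ = ∂G₃/∂y − ∂G₂/∂z = 24*x - 2*y + 8*z
(∇×G)₂ = ∂G₁/∂z − ∂G₃/∂x = -24*y - 6
(∇×G)₃ = ∂G₂/∂x − ∂G₁/∂y = 6
∇×G = (24*x - 2*y + 8*z, -24*y - 6, 6)
At (-3, -1, 3): (-46, 18, 6).

(-46, 18, 6)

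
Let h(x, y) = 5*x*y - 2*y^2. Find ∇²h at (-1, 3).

∂²h/∂x² = 0
∂²h/∂y² = -4
∇²h = -4
At (-1, 3): -4.

-4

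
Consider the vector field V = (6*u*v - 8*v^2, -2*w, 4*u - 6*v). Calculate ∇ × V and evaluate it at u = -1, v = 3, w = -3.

(∇×V)₁ = ∂V₃/∂v − ∂V₂/∂w = -4
(∇×V)₂ = ∂V₁/∂w − ∂V₃/∂u = -4
(∇×V)₃ = ∂V₂/∂u − ∂V₁/∂v = -6*u + 16*v
∇×V = (-4, -4, -6*u + 16*v)
At (-1, 3, -3): (-4, -4, 54).

(-4, -4, 54)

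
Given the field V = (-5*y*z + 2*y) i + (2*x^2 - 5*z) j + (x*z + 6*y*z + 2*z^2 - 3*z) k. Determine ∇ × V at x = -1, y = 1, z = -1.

(∇×V)₁ = ∂V₃/∂y − ∂V₂/∂z = 6*z + 5
(∇×V)₂ = ∂V₁/∂z − ∂V₃/∂x = -5*y - z
(∇×V)₃ = ∂V₂/∂x − ∂V₁/∂y = 4*x + 5*z - 2
∇×V = (6*z + 5, -5*y - z, 4*x + 5*z - 2)
At (-1, 1, -1): (-1, -4, -11).

(-1, -4, -11)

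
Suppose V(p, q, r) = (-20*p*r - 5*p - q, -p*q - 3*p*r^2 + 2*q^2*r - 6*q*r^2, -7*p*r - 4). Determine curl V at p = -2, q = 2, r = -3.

(∇×V)₁ = ∂V₃/∂q − ∂V₂/∂r = 6*p*r - 2*q^2 + 12*q*r
(∇×V)₂ = ∂V₁/∂r − ∂V₃/∂p = -20*p + 7*r
(∇×V)₃ = ∂V₂/∂p − ∂V₁/∂q = -q - 3*r^2 + 1
∇×V = (6*p*r - 2*q^2 + 12*q*r, -20*p + 7*r, -q - 3*r^2 + 1)
At (-2, 2, -3): (-44, 19, -28).

(-44, 19, -28)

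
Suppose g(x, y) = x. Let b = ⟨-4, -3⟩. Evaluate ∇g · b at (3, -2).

-4

∂g/∂x = 1
∂g/∂y = 0
∇g at (3, -2) = (1, 0)
∇g · b = (1)(-4) + (0)(-3) = -4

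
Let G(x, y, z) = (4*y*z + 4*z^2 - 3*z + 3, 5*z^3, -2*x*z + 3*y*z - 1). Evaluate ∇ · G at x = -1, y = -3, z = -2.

-7

∂G₁/∂x = 0
∂G₂/∂y = 0
∂G₃/∂z = -2*x + 3*y
∇·G = -2*x + 3*y
At (-1, -3, -2): -7.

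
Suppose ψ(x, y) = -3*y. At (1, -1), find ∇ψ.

∂ψ/∂x = 0
∂ψ/∂y = -3
∇ψ = (0, -3)
At (1, -1): (0, -3).

(0, -3)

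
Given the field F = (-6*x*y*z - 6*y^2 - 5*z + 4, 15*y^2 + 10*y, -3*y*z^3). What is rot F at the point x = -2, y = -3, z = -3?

(81, -41, 0)

(∇×F)₁ = ∂F₃/∂y − ∂F₂/∂z = -3*z^3
(∇×F)₂ = ∂F₁/∂z − ∂F₃/∂x = -6*x*y - 5
(∇×F)₃ = ∂F₂/∂x − ∂F₁/∂y = 6*x*z + 12*y
∇×F = (-3*z^3, -6*x*y - 5, 6*x*z + 12*y)
At (-2, -3, -3): (81, -41, 0).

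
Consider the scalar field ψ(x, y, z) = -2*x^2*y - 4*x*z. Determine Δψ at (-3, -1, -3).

∂²ψ/∂x² = -4*y
∂²ψ/∂y² = 0
∂²ψ/∂z² = 0
∇²ψ = -4*y
At (-3, -1, -3): 4.

4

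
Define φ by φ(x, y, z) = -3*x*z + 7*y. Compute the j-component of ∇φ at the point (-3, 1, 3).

7

(∇φ)_2 = ∂φ/∂y = 7
At (-3, 1, 3): 7.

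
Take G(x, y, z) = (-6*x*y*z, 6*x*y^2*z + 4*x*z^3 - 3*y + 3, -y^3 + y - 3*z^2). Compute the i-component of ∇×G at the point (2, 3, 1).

(∇×G)_1 = ∂G₃/∂y − ∂G₂/∂z
= -3*y^2 + 1 − (6*x*y^2 + 12*x*z^2)
= -6*x*y^2 - 12*x*z^2 - 3*y^2 + 1
At (2, 3, 1): -158.

-158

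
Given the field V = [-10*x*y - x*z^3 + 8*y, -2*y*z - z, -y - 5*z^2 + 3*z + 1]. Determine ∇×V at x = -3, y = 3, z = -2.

(6, 36, -38)

(∇×V)₁ = ∂V₃/∂y − ∂V₂/∂z = 2*y
(∇×V)₂ = ∂V₁/∂z − ∂V₃/∂x = -3*x*z^2
(∇×V)₃ = ∂V₂/∂x − ∂V₁/∂y = 10*x - 8
∇×V = (2*y, -3*x*z^2, 10*x - 8)
At (-3, 3, -2): (6, 36, -38).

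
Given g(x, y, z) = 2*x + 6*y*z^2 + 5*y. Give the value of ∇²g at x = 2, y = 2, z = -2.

24

∂²g/∂x² = 0
∂²g/∂y² = 0
∂²g/∂z² = 12*y
∇²g = 12*y
At (2, 2, -2): 24.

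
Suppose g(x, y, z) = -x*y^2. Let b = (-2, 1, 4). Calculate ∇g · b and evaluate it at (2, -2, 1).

16

∂g/∂x = -y^2
∂g/∂y = -2*x*y
∂g/∂z = 0
∇g at (2, -2, 1) = (-4, 8, 0)
∇g · b = (-4)(-2) + (8)(1) + (0)(4) = 16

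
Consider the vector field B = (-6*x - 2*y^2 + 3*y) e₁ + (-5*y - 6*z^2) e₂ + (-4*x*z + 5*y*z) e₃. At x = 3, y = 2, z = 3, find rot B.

(51, 12, 5)

(∇×B)₁ = ∂B₃/∂y − ∂B₂/∂z = 17*z
(∇×B)₂ = ∂B₁/∂z − ∂B₃/∂x = 4*z
(∇×B)₃ = ∂B₂/∂x − ∂B₁/∂y = 4*y - 3
∇×B = (17*z, 4*z, 4*y - 3)
At (3, 2, 3): (51, 12, 5).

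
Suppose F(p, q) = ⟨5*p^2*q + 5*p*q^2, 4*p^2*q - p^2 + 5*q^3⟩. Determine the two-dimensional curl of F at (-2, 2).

∂F₂/∂p = 8*p*q - 2*p
∂F₁/∂q = 5*p^2 + 10*p*q
Scalar curl = -5*p^2 - 2*p*q - 2*p
At (-2, 2): -8.

-8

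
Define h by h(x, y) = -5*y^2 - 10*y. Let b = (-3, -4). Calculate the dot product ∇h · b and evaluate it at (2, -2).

∂h/∂x = 0
∂h/∂y = -10*y - 10
∇h at (2, -2) = (0, 10)
∇h · b = (0)(-3) + (10)(-4) = -40

-40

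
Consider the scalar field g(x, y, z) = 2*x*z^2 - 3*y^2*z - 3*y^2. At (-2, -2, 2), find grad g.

∂g/∂x = 2*z^2
∂g/∂y = -6*y*z - 6*y
∂g/∂z = 4*x*z - 3*y^2
∇g = (2*z^2, -6*y*z - 6*y, 4*x*z - 3*y^2)
At (-2, -2, 2): (8, 36, -28).

(8, 36, -28)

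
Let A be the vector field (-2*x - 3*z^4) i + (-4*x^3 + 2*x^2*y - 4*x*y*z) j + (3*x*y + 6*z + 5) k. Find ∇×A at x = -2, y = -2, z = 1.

(∇×A)₁ = ∂A₃/∂y − ∂A₂/∂z = 4*x*y + 3*x
(∇×A)₂ = ∂A₁/∂z − ∂A₃/∂x = -3*y - 12*z^3
(∇×A)₃ = ∂A₂/∂x − ∂A₁/∂y = -12*x^2 + 4*x*y - 4*y*z
∇×A = (4*x*y + 3*x, -3*y - 12*z^3, -12*x^2 + 4*x*y - 4*y*z)
At (-2, -2, 1): (10, -6, -24).

(10, -6, -24)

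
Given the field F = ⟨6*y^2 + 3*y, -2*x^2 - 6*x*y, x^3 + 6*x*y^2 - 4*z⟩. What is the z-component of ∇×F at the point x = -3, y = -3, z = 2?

63

(∇×F)_3 = ∂F₂/∂x − ∂F₁/∂y
= -4*x - 6*y − (12*y + 3)
= -4*x - 18*y - 3
At (-3, -3, 2): 63.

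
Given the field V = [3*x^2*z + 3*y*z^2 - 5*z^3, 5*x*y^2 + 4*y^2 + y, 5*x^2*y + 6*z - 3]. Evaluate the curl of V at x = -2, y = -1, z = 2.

(20, -80, -7)

(∇×V)₁ = ∂V₃/∂y − ∂V₂/∂z = 5*x^2
(∇×V)₂ = ∂V₁/∂z − ∂V₃/∂x = 3*x^2 - 10*x*y + 6*y*z - 15*z^2
(∇×V)₃ = ∂V₂/∂x − ∂V₁/∂y = 5*y^2 - 3*z^2
∇×V = (5*x^2, 3*x^2 - 10*x*y + 6*y*z - 15*z^2, 5*y^2 - 3*z^2)
At (-2, -1, 2): (20, -80, -7).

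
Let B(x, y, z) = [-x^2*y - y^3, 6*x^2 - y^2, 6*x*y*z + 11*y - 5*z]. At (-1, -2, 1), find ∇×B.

(5, 12, 1)

(∇×B)₁ = ∂B₃/∂y − ∂B₂/∂z = 6*x*z + 11
(∇×B)₂ = ∂B₁/∂z − ∂B₃/∂x = -6*y*z
(∇×B)₃ = ∂B₂/∂x − ∂B₁/∂y = x^2 + 12*x + 3*y^2
∇×B = (6*x*z + 11, -6*y*z, x^2 + 12*x + 3*y^2)
At (-1, -2, 1): (5, 12, 1).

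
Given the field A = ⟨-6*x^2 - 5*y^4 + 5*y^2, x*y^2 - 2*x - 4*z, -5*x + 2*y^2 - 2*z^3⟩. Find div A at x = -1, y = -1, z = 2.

-10

∂A₁/∂x = -12*x
∂A₂/∂y = 2*x*y
∂A₃/∂z = -6*z^2
∇·A = 2*x*y - 12*x - 6*z^2
At (-1, -1, 2): -10.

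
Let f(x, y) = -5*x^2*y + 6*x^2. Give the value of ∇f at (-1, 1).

(-2, -5)

∂f/∂x = -10*x*y + 12*x
∂f/∂y = -5*x^2
∇f = (-10*x*y + 12*x, -5*x^2)
At (-1, 1): (-2, -5).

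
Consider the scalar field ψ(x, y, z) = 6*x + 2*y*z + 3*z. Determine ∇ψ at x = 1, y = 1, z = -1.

(6, -2, 5)

∂ψ/∂x = 6
∂ψ/∂y = 2*z
∂ψ/∂z = 2*y + 3
∇ψ = (6, 2*z, 2*y + 3)
At (1, 1, -1): (6, -2, 5).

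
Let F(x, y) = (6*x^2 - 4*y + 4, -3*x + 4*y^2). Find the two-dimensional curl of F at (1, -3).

1

∂F₂/∂x = -3
∂F₁/∂y = -4
Scalar curl = 1
At (1, -3): 1.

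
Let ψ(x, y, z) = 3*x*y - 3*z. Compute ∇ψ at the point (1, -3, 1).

∂ψ/∂x = 3*y
∂ψ/∂y = 3*x
∂ψ/∂z = -3
∇ψ = (3*y, 3*x, -3)
At (1, -3, 1): (-9, 3, -3).

(-9, 3, -3)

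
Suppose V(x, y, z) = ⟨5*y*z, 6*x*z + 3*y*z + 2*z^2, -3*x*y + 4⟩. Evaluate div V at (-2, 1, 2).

6

∂V₁/∂x = 0
∂V₂/∂y = 3*z
∂V₃/∂z = 0
∇·V = 3*z
At (-2, 1, 2): 6.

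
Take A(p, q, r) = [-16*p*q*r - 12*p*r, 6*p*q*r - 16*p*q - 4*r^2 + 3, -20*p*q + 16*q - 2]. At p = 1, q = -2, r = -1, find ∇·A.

∂A₁/∂p = -16*q*r - 12*r
∂A₂/∂q = 6*p*r - 16*p
∂A₃/∂r = 0
∇·A = 6*p*r - 16*p - 16*q*r - 12*r
At (1, -2, -1): -42.

-42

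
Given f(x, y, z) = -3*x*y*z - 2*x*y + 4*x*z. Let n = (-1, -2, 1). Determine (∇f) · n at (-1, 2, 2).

-6

∂f/∂x = -3*y*z - 2*y + 4*z
∂f/∂y = -3*x*z - 2*x
∂f/∂z = -3*x*y + 4*x
∇f at (-1, 2, 2) = (-8, 8, 2)
∇f · n = (-8)(-1) + (8)(-2) + (2)(1) = -6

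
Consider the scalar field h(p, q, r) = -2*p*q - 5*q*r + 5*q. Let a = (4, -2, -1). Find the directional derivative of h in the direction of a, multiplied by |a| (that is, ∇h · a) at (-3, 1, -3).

-55

∂h/∂p = -2*q
∂h/∂q = -2*p - 5*r + 5
∂h/∂r = -5*q
∇h at (-3, 1, -3) = (-2, 26, -5)
∇h · a = (-2)(4) + (26)(-2) + (-5)(-1) = -55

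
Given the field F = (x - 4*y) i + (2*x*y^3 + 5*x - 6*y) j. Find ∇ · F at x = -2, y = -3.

-113

∂F₁/∂x = 1
∂F₂/∂y = 6*x*y^2 - 6
∇·F = 6*x*y^2 - 5
At (-2, -3): -113.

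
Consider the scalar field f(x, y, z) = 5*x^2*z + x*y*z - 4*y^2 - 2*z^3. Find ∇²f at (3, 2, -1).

∂²f/∂x² = 10*z
∂²f/∂y² = -8
∂²f/∂z² = -12*z
∇²f = -2*z - 8
At (3, 2, -1): -6.

-6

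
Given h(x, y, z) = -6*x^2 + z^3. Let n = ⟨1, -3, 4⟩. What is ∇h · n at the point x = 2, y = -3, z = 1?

∂h/∂x = -12*x
∂h/∂y = 0
∂h/∂z = 3*z^2
∇h at (2, -3, 1) = (-24, 0, 3)
∇h · n = (-24)(1) + (0)(-3) + (3)(4) = -12

-12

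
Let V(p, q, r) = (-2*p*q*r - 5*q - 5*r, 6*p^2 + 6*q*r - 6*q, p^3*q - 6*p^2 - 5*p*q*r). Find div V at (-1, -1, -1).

-19

∂V₁/∂p = -2*q*r
∂V₂/∂q = 6*r - 6
∂V₃/∂r = -5*p*q
∇·V = -5*p*q - 2*q*r + 6*r - 6
At (-1, -1, -1): -19.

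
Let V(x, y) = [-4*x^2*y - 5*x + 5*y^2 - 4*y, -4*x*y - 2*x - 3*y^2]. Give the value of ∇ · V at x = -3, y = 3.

∂V₁/∂x = -8*x*y - 5
∂V₂/∂y = -4*x - 6*y
∇·V = -8*x*y - 4*x - 6*y - 5
At (-3, 3): 61.

61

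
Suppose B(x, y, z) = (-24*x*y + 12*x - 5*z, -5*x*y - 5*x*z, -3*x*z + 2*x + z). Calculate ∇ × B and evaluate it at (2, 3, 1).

(∇×B)₁ = ∂B₃/∂y − ∂B₂/∂z = 5*x
(∇×B)₂ = ∂B₁/∂z − ∂B₃/∂x = 3*z - 7
(∇×B)₃ = ∂B₂/∂x − ∂B₁/∂y = 24*x - 5*y - 5*z
∇×B = (5*x, 3*z - 7, 24*x - 5*y - 5*z)
At (2, 3, 1): (10, -4, 28).

(10, -4, 28)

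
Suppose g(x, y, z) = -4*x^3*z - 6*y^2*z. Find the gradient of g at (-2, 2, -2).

(96, 48, 8)

∂g/∂x = -12*x^2*z
∂g/∂y = -12*y*z
∂g/∂z = -4*x^3 - 6*y^2
∇g = (-12*x^2*z, -12*y*z, -4*x^3 - 6*y^2)
At (-2, 2, -2): (96, 48, 8).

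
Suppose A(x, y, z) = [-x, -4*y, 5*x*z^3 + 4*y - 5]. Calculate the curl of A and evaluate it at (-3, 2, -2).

(4, 40, 0)

(∇×A)₁ = ∂A₃/∂y − ∂A₂/∂z = 4
(∇×A)₂ = ∂A₁/∂z − ∂A₃/∂x = -5*z^3
(∇×A)₃ = ∂A₂/∂x − ∂A₁/∂y = 0
∇×A = (4, -5*z^3, 0)
At (-3, 2, -2): (4, 40, 0).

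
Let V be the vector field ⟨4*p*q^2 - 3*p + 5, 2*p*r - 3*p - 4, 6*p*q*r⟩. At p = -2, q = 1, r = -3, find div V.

-11

∂V₁/∂p = 4*q^2 - 3
∂V₂/∂q = 0
∂V₃/∂r = 6*p*q
∇·V = 6*p*q + 4*q^2 - 3
At (-2, 1, -3): -11.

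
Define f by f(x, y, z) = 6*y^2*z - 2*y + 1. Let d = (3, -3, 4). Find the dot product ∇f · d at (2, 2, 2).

-42

∂f/∂x = 0
∂f/∂y = 12*y*z - 2
∂f/∂z = 6*y^2
∇f at (2, 2, 2) = (0, 46, 24)
∇f · d = (0)(3) + (46)(-3) + (24)(4) = -42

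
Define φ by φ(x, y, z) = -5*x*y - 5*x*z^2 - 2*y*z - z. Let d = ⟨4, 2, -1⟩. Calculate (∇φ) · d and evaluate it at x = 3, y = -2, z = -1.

∂φ/∂x = -5*y - 5*z^2
∂φ/∂y = -5*x - 2*z
∂φ/∂z = -10*x*z - 2*y - 1
∇φ at (3, -2, -1) = (5, -13, 33)
∇φ · d = (5)(4) + (-13)(2) + (33)(-1) = -39

-39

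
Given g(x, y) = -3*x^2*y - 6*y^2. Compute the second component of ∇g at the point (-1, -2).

(∇g)_2 = ∂g/∂y = -3*x^2 - 12*y
At (-1, -2): 21.

21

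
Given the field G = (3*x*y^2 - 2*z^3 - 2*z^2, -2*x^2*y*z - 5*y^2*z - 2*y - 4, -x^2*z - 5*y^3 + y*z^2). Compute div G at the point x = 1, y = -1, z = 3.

∂G₁/∂x = 3*y^2
∂G₂/∂y = -2*x^2*z - 10*y*z - 2
∂G₃/∂z = -x^2 + 2*y*z
∇·G = -2*x^2*z - x^2 + 3*y^2 - 8*y*z - 2
At (1, -1, 3): 18.

18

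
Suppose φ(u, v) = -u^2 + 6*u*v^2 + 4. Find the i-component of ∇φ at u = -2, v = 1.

10

(∇φ)_1 = ∂φ/∂u = -2*u + 6*v^2
At (-2, 1): 10.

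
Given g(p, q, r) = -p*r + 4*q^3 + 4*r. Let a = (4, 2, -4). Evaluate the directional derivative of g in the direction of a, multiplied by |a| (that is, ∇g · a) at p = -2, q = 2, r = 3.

∂g/∂p = -r
∂g/∂q = 12*q^2
∂g/∂r = -p + 4
∇g at (-2, 2, 3) = (-3, 48, 6)
∇g · a = (-3)(4) + (48)(2) + (6)(-4) = 60

60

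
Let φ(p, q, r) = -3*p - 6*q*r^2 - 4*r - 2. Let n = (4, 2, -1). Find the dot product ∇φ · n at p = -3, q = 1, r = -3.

∂φ/∂p = -3
∂φ/∂q = -6*r^2
∂φ/∂r = -12*q*r - 4
∇φ at (-3, 1, -3) = (-3, -54, 32)
∇φ · n = (-3)(4) + (-54)(2) + (32)(-1) = -152

-152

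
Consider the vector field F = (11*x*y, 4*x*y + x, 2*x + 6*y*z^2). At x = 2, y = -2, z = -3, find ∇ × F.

(54, -2, -29)

(∇×F)₁ = ∂F₃/∂y − ∂F₂/∂z = 6*z^2
(∇×F)₂ = ∂F₁/∂z − ∂F₃/∂x = -2
(∇×F)₃ = ∂F₂/∂x − ∂F₁/∂y = -11*x + 4*y + 1
∇×F = (6*z^2, -2, -11*x + 4*y + 1)
At (2, -2, -3): (54, -2, -29).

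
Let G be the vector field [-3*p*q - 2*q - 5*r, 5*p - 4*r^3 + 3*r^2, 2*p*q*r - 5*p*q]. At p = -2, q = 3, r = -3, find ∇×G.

(∇×G)₁ = ∂G₃/∂q − ∂G₂/∂r = 2*p*r - 5*p + 12*r^2 - 6*r
(∇×G)₂ = ∂G₁/∂r − ∂G₃/∂p = -2*q*r + 5*q - 5
(∇×G)₃ = ∂G₂/∂p − ∂G₁/∂q = 3*p + 7
∇×G = (2*p*r - 5*p + 12*r^2 - 6*r, -2*q*r + 5*q - 5, 3*p + 7)
At (-2, 3, -3): (148, 28, 1).

(148, 28, 1)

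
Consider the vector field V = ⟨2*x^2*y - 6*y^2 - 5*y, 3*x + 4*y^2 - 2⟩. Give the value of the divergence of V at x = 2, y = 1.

16

∂V₁/∂x = 4*x*y
∂V₂/∂y = 8*y
∇·V = 4*x*y + 8*y
At (2, 1): 16.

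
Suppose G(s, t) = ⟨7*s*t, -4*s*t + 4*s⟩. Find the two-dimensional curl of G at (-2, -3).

∂G₂/∂s = -4*t + 4
∂G₁/∂t = 7*s
Scalar curl = -7*s - 4*t + 4
At (-2, -3): 30.

30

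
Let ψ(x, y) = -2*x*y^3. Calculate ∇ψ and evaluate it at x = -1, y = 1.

(-2, 6)

∂ψ/∂x = -2*y^3
∂ψ/∂y = -6*x*y^2
∇ψ = (-2*y^3, -6*x*y^2)
At (-1, 1): (-2, 6).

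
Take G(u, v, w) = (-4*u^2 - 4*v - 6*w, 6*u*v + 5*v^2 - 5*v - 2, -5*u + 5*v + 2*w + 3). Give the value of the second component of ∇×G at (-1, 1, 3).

(∇×G)_2 = ∂G₁/∂w − ∂G₃/∂u
= -6 − (-5)
= -1
At (-1, 1, 3): -1.

-1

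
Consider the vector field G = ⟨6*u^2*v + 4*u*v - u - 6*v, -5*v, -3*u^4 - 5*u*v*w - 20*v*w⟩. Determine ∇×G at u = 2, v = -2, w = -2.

(60, 116, -26)

(∇×G)₁ = ∂G₃/∂v − ∂G₂/∂w = -5*u*w - 20*w
(∇×G)₂ = ∂G₁/∂w − ∂G₃/∂u = 12*u^3 + 5*v*w
(∇×G)₃ = ∂G₂/∂u − ∂G₁/∂v = -6*u^2 - 4*u + 6
∇×G = (-5*u*w - 20*w, 12*u^3 + 5*v*w, -6*u^2 - 4*u + 6)
At (2, -2, -2): (60, 116, -26).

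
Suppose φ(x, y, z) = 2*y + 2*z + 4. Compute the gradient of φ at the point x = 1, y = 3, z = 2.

∂φ/∂x = 0
∂φ/∂y = 2
∂φ/∂z = 2
∇φ = (0, 2, 2)
At (1, 3, 2): (0, 2, 2).

(0, 2, 2)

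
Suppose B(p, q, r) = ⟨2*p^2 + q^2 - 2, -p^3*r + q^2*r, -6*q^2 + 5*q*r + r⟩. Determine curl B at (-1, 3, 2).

(∇×B)₁ = ∂B₃/∂q − ∂B₂/∂r = p^3 - q^2 - 12*q + 5*r
(∇×B)₂ = ∂B₁/∂r − ∂B₃/∂p = 0
(∇×B)₃ = ∂B₂/∂p − ∂B₁/∂q = -3*p^2*r - 2*q
∇×B = (p^3 - q^2 - 12*q + 5*r, 0, -3*p^2*r - 2*q)
At (-1, 3, 2): (-36, 0, -12).

(-36, 0, -12)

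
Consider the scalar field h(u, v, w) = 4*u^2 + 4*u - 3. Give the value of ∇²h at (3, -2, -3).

∂²h/∂u² = 8
∂²h/∂v² = 0
∂²h/∂w² = 0
∇²h = 8
At (3, -2, -3): 8.

8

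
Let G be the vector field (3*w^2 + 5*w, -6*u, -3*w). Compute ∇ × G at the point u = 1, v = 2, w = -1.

(∇×G)₁ = ∂G₃/∂v − ∂G₂/∂w = 0
(∇×G)₂ = ∂G₁/∂w − ∂G₃/∂u = 6*w + 5
(∇×G)₃ = ∂G₂/∂u − ∂G₁/∂v = -6
∇×G = (0, 6*w + 5, -6)
At (1, 2, -1): (0, -1, -6).

(0, -1, -6)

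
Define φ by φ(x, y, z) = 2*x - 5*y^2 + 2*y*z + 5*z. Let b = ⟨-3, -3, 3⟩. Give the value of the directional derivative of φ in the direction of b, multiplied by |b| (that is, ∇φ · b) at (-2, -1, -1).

-21

∂φ/∂x = 2
∂φ/∂y = -10*y + 2*z
∂φ/∂z = 2*y + 5
∇φ at (-2, -1, -1) = (2, 8, 3)
∇φ · b = (2)(-3) + (8)(-3) + (3)(3) = -21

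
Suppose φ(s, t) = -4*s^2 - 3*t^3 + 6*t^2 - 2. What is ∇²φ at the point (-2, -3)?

58

∂²φ/∂s² = -8
∂²φ/∂t² = 6*(-3*t + 2)
∇²φ = -18*t + 4
At (-2, -3): 58.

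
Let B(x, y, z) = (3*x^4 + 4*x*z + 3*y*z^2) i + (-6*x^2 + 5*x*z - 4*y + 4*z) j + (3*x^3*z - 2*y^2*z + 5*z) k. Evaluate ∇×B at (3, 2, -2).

(∇×B)₁ = ∂B₃/∂y − ∂B₂/∂z = -5*x - 4*y*z - 4
(∇×B)₂ = ∂B₁/∂z − ∂B₃/∂x = -9*x^2*z + 4*x + 6*y*z
(∇×B)₃ = ∂B₂/∂x − ∂B₁/∂y = -12*x - 3*z^2 + 5*z
∇×B = (-5*x - 4*y*z - 4, -9*x^2*z + 4*x + 6*y*z, -12*x - 3*z^2 + 5*z)
At (3, 2, -2): (-3, 150, -58).

(-3, 150, -58)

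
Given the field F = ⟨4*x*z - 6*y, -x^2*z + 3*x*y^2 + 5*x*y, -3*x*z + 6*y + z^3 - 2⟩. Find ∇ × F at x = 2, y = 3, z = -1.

(10, 5, 52)

(∇×F)₁ = ∂F₃/∂y − ∂F₂/∂z = x^2 + 6
(∇×F)₂ = ∂F₁/∂z − ∂F₃/∂x = 4*x + 3*z
(∇×F)₃ = ∂F₂/∂x − ∂F₁/∂y = -2*x*z + 3*y^2 + 5*y + 6
∇×F = (x^2 + 6, 4*x + 3*z, -2*x*z + 3*y^2 + 5*y + 6)
At (2, 3, -1): (10, 5, 52).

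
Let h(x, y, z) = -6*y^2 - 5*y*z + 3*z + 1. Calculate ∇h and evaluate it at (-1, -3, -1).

∂h/∂x = 0
∂h/∂y = -12*y - 5*z
∂h/∂z = -5*y + 3
∇h = (0, -12*y - 5*z, -5*y + 3)
At (-1, -3, -1): (0, 41, 18).

(0, 41, 18)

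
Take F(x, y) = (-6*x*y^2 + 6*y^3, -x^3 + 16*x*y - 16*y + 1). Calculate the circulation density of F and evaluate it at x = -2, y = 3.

-198

∂F₂/∂x = -3*x^2 + 16*y
∂F₁/∂y = -12*x*y + 18*y^2
Scalar curl = -3*x^2 + 12*x*y - 18*y^2 + 16*y
At (-2, 3): -198.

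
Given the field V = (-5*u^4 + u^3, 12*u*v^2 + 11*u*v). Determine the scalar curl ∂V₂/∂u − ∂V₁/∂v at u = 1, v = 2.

70

∂V₂/∂u = 12*v^2 + 11*v
∂V₁/∂v = 0
Scalar curl = 12*v^2 + 11*v
At (1, 2): 70.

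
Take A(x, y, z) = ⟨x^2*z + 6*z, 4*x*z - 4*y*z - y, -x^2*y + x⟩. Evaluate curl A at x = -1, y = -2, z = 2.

(-5, 10, 8)

(∇×A)₁ = ∂A₃/∂y − ∂A₂/∂z = -x^2 - 4*x + 4*y
(∇×A)₂ = ∂A₁/∂z − ∂A₃/∂x = x^2 + 2*x*y + 5
(∇×A)₃ = ∂A₂/∂x − ∂A₁/∂y = 4*z
∇×A = (-x^2 - 4*x + 4*y, x^2 + 2*x*y + 5, 4*z)
At (-1, -2, 2): (-5, 10, 8).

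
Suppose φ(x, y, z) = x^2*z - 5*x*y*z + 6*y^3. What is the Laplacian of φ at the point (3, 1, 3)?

∂²φ/∂x² = 2*z
∂²φ/∂y² = 36*y
∂²φ/∂z² = 0
∇²φ = 36*y + 2*z
At (3, 1, 3): 42.

42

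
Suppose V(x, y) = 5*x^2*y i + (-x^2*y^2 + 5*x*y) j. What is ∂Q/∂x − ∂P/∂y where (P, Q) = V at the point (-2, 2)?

∂V₂/∂x = -2*x*y^2 + 5*y
∂V₁/∂y = 5*x^2
Scalar curl = -5*x^2 - 2*x*y^2 + 5*y
At (-2, 2): 6.

6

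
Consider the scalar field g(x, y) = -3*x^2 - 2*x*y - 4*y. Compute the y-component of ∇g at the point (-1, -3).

(∇g)_2 = ∂g/∂y = -2*x - 4
At (-1, -3): -2.

-2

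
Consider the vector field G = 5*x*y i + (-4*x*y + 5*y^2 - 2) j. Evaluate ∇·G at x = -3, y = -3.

-33

∂G₁/∂x = 5*y
∂G₂/∂y = -4*x + 10*y
∇·G = -4*x + 15*y
At (-3, -3): -33.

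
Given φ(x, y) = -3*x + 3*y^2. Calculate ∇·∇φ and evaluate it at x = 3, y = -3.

6

∂²φ/∂x² = 0
∂²φ/∂y² = 6
∇²φ = 6
At (3, -3): 6.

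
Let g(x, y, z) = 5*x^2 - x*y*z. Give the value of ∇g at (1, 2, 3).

(4, -3, -2)

∂g/∂x = 10*x - y*z
∂g/∂y = -x*z
∂g/∂z = -x*y
∇g = (10*x - y*z, -x*z, -x*y)
At (1, 2, 3): (4, -3, -2).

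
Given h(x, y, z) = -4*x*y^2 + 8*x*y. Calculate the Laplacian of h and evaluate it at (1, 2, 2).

-8

∂²h/∂x² = 0
∂²h/∂y² = -8*x
∂²h/∂z² = 0
∇²h = -8*x
At (1, 2, 2): -8.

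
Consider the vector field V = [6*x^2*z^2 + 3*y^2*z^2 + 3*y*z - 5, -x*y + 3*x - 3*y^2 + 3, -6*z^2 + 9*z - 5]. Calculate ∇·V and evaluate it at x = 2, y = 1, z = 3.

∂V₁/∂x = 12*x*z^2
∂V₂/∂y = -x - 6*y
∂V₃/∂z = -12*z + 9
∇·V = 12*x*z^2 - x - 6*y - 12*z + 9
At (2, 1, 3): 181.

181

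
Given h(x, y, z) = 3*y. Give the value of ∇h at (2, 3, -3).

(0, 3, 0)

∂h/∂x = 0
∂h/∂y = 3
∂h/∂z = 0
∇h = (0, 3, 0)
At (2, 3, -3): (0, 3, 0).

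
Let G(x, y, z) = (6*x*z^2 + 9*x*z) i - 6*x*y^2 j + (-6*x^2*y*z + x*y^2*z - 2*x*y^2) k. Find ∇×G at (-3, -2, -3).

(102, -115, -24)

(∇×G)₁ = ∂G₃/∂y − ∂G₂/∂z = -6*x^2*z + 2*x*y*z - 4*x*y
(∇×G)₂ = ∂G₁/∂z − ∂G₃/∂x = 12*x*y*z + 12*x*z + 9*x - y^2*z + 2*y^2
(∇×G)₃ = ∂G₂/∂x − ∂G₁/∂y = -6*y^2
∇×G = (-6*x^2*z + 2*x*y*z - 4*x*y, 12*x*y*z + 12*x*z + 9*x - y^2*z + 2*y^2, -6*y^2)
At (-3, -2, -3): (102, -115, -24).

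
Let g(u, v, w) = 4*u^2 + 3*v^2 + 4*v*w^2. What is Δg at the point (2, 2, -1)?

30

∂²g/∂u² = 8
∂²g/∂v² = 6
∂²g/∂w² = 8*v
∇²g = 8*v + 14
At (2, 2, -1): 30.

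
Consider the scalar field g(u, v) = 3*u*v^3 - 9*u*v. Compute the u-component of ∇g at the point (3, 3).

54

(∇g)_1 = ∂g/∂u = 3*v^3 - 9*v
At (3, 3): 54.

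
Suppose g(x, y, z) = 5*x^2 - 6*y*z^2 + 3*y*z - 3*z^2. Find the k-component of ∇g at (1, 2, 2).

(∇g)_3 = ∂g/∂z = -12*y*z + 3*y - 6*z
At (1, 2, 2): -54.

-54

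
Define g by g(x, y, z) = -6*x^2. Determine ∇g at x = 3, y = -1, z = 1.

(-36, 0, 0)

∂g/∂x = -12*x
∂g/∂y = 0
∂g/∂z = 0
∇g = (-12*x, 0, 0)
At (3, -1, 1): (-36, 0, 0).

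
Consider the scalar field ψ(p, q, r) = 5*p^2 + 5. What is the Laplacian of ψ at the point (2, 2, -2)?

10

∂²ψ/∂p² = 10
∂²ψ/∂q² = 0
∂²ψ/∂r² = 0
∇²ψ = 10
At (2, 2, -2): 10.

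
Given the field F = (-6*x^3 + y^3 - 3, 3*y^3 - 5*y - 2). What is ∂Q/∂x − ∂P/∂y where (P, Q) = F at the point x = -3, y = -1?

∂F₂/∂x = 0
∂F₁/∂y = 3*y^2
Scalar curl = -3*y^2
At (-3, -1): -3.

-3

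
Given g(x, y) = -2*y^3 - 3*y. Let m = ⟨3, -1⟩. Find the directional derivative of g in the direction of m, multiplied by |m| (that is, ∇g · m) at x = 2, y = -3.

∂g/∂x = 0
∂g/∂y = -6*y^2 - 3
∇g at (2, -3) = (0, -57)
∇g · m = (0)(3) + (-57)(-1) = 57

57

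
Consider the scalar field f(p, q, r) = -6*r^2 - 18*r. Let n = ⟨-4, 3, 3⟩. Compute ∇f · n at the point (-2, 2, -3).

∂f/∂p = 0
∂f/∂q = 0
∂f/∂r = -12*r - 18
∇f at (-2, 2, -3) = (0, 0, 18)
∇f · n = (0)(-4) + (0)(3) + (18)(3) = 54

54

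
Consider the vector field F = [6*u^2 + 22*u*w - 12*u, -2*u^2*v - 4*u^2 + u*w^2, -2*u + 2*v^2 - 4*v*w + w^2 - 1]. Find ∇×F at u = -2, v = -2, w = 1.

(-8, -42, 1)

(∇×F)₁ = ∂F₃/∂v − ∂F₂/∂w = -2*u*w + 4*v - 4*w
(∇×F)₂ = ∂F₁/∂w − ∂F₃/∂u = 22*u + 2
(∇×F)₃ = ∂F₂/∂u − ∂F₁/∂v = -4*u*v - 8*u + w^2
∇×F = (-2*u*w + 4*v - 4*w, 22*u + 2, -4*u*v - 8*u + w^2)
At (-2, -2, 1): (-8, -42, 1).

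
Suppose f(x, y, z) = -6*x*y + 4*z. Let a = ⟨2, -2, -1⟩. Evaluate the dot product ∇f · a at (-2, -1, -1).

-16

∂f/∂x = -6*y
∂f/∂y = -6*x
∂f/∂z = 4
∇f at (-2, -1, -1) = (6, 12, 4)
∇f · a = (6)(2) + (12)(-2) + (4)(-1) = -16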